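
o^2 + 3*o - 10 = (o - 2)*(o + 5)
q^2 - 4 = (q - 2)*(q + 2)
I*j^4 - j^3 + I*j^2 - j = j*(j + I)^2*(I*j + 1)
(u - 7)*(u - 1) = u^2 - 8*u + 7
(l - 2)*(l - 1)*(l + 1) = l^3 - 2*l^2 - l + 2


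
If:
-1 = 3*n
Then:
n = -1/3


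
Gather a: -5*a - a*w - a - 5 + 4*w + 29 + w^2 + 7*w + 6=a*(-w - 6) + w^2 + 11*w + 30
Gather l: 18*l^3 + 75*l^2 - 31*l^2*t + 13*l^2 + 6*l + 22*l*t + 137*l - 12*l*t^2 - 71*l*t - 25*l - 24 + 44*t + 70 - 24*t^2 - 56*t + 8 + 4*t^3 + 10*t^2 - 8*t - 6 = 18*l^3 + l^2*(88 - 31*t) + l*(-12*t^2 - 49*t + 118) + 4*t^3 - 14*t^2 - 20*t + 48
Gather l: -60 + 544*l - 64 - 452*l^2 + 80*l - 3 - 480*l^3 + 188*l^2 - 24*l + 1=-480*l^3 - 264*l^2 + 600*l - 126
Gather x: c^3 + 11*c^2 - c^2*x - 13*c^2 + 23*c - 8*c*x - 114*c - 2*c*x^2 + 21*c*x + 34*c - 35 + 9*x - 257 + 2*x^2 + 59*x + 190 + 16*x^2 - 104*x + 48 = c^3 - 2*c^2 - 57*c + x^2*(18 - 2*c) + x*(-c^2 + 13*c - 36) - 54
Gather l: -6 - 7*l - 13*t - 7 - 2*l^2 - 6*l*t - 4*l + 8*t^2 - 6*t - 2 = -2*l^2 + l*(-6*t - 11) + 8*t^2 - 19*t - 15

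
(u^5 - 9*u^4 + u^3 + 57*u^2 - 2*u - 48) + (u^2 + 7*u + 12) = u^5 - 9*u^4 + u^3 + 58*u^2 + 5*u - 36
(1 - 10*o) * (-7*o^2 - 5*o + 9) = 70*o^3 + 43*o^2 - 95*o + 9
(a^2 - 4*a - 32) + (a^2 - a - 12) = 2*a^2 - 5*a - 44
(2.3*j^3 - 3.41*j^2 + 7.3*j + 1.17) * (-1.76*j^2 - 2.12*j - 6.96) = -4.048*j^5 + 1.1256*j^4 - 21.6268*j^3 + 6.1984*j^2 - 53.2884*j - 8.1432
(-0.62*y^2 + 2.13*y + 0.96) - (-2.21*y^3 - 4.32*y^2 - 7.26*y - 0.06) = 2.21*y^3 + 3.7*y^2 + 9.39*y + 1.02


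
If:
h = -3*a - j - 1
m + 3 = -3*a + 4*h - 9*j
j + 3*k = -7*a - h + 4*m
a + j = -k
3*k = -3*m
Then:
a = -1/2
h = 3/7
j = 1/14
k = 3/7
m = -3/7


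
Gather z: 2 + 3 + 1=6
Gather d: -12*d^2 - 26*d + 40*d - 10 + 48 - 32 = -12*d^2 + 14*d + 6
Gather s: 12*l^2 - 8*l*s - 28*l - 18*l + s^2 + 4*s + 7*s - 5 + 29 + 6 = 12*l^2 - 46*l + s^2 + s*(11 - 8*l) + 30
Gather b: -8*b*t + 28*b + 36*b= b*(64 - 8*t)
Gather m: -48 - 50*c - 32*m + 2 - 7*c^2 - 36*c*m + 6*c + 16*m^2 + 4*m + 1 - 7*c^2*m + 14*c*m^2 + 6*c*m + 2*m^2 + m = -7*c^2 - 44*c + m^2*(14*c + 18) + m*(-7*c^2 - 30*c - 27) - 45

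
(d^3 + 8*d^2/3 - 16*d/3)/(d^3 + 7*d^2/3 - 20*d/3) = (3*d - 4)/(3*d - 5)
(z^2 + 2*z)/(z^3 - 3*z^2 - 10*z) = 1/(z - 5)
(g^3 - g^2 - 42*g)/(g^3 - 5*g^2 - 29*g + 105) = g*(g + 6)/(g^2 + 2*g - 15)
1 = 1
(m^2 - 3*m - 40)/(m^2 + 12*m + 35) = (m - 8)/(m + 7)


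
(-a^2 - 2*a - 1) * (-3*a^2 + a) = 3*a^4 + 5*a^3 + a^2 - a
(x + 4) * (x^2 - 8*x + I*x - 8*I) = x^3 - 4*x^2 + I*x^2 - 32*x - 4*I*x - 32*I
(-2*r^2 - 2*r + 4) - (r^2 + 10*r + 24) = -3*r^2 - 12*r - 20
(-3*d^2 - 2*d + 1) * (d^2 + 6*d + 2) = -3*d^4 - 20*d^3 - 17*d^2 + 2*d + 2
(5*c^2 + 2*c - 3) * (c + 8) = 5*c^3 + 42*c^2 + 13*c - 24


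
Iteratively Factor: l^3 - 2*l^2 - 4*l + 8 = (l + 2)*(l^2 - 4*l + 4) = (l - 2)*(l + 2)*(l - 2)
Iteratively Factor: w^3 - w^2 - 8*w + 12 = (w - 2)*(w^2 + w - 6) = (w - 2)*(w + 3)*(w - 2)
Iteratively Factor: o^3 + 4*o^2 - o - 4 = (o - 1)*(o^2 + 5*o + 4) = (o - 1)*(o + 4)*(o + 1)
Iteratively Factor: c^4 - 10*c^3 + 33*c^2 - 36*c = (c - 3)*(c^3 - 7*c^2 + 12*c) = (c - 3)^2*(c^2 - 4*c) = (c - 4)*(c - 3)^2*(c)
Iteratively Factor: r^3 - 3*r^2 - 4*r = (r + 1)*(r^2 - 4*r) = r*(r + 1)*(r - 4)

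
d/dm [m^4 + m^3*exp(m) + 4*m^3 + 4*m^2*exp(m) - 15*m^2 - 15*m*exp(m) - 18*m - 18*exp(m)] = m^3*exp(m) + 4*m^3 + 7*m^2*exp(m) + 12*m^2 - 7*m*exp(m) - 30*m - 33*exp(m) - 18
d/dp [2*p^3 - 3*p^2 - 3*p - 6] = 6*p^2 - 6*p - 3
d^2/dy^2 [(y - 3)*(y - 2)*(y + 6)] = 6*y + 2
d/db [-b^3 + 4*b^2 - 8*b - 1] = -3*b^2 + 8*b - 8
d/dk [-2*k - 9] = -2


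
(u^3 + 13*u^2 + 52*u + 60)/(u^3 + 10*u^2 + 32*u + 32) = (u^2 + 11*u + 30)/(u^2 + 8*u + 16)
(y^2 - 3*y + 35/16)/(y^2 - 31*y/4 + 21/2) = (y - 5/4)/(y - 6)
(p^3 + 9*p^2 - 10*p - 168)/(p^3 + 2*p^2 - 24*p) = (p + 7)/p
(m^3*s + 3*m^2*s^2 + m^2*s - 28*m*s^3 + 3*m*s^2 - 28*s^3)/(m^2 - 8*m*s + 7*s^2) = s*(m^3 + 3*m^2*s + m^2 - 28*m*s^2 + 3*m*s - 28*s^2)/(m^2 - 8*m*s + 7*s^2)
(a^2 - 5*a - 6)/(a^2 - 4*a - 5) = (a - 6)/(a - 5)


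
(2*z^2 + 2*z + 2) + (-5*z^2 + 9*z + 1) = -3*z^2 + 11*z + 3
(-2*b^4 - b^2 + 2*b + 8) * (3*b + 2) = -6*b^5 - 4*b^4 - 3*b^3 + 4*b^2 + 28*b + 16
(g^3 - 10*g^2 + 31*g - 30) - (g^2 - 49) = g^3 - 11*g^2 + 31*g + 19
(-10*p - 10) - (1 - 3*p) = -7*p - 11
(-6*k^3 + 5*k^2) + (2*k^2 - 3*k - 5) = -6*k^3 + 7*k^2 - 3*k - 5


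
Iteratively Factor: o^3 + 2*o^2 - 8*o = (o - 2)*(o^2 + 4*o) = (o - 2)*(o + 4)*(o)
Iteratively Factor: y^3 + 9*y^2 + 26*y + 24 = (y + 3)*(y^2 + 6*y + 8) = (y + 2)*(y + 3)*(y + 4)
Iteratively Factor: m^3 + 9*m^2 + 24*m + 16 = (m + 1)*(m^2 + 8*m + 16) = (m + 1)*(m + 4)*(m + 4)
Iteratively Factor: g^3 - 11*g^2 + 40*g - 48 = (g - 4)*(g^2 - 7*g + 12) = (g - 4)*(g - 3)*(g - 4)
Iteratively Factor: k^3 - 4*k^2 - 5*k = (k - 5)*(k^2 + k) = k*(k - 5)*(k + 1)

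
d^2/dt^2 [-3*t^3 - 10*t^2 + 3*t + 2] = -18*t - 20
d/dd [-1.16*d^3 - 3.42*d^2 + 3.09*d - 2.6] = -3.48*d^2 - 6.84*d + 3.09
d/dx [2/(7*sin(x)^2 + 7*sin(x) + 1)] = -14*(2*sin(x) + 1)*cos(x)/(7*sin(x)^2 + 7*sin(x) + 1)^2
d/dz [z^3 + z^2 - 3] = z*(3*z + 2)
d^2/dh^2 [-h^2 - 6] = -2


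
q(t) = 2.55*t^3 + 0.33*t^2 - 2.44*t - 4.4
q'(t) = 7.65*t^2 + 0.66*t - 2.44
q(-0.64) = -3.37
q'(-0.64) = 0.27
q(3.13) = 69.39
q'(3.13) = 74.57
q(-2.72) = -46.64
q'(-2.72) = 52.36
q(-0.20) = -3.92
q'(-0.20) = -2.27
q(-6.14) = -567.24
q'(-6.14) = 281.91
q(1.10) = -3.29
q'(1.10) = 7.54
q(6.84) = 810.38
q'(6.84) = 359.98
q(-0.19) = -3.94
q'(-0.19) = -2.29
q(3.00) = 60.10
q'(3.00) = 68.39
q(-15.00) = -8499.80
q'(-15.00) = 1708.91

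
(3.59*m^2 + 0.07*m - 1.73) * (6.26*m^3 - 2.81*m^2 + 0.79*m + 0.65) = 22.4734*m^5 - 9.6497*m^4 - 8.1904*m^3 + 7.2501*m^2 - 1.3212*m - 1.1245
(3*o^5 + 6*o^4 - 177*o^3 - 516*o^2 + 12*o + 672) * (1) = 3*o^5 + 6*o^4 - 177*o^3 - 516*o^2 + 12*o + 672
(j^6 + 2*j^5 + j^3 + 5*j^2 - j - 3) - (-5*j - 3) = j^6 + 2*j^5 + j^3 + 5*j^2 + 4*j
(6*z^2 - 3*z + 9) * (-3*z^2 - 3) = -18*z^4 + 9*z^3 - 45*z^2 + 9*z - 27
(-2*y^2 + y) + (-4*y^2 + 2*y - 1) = -6*y^2 + 3*y - 1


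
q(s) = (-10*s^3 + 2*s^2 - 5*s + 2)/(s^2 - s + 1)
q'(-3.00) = -9.44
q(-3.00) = 23.46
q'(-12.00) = -9.97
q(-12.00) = 112.29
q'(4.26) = -10.11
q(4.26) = -50.79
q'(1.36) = -16.60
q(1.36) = -17.63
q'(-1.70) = -8.41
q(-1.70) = 11.70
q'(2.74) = -10.76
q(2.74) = -35.09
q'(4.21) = -10.11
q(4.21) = -50.28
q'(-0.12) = -2.66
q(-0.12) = 2.33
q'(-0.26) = -2.96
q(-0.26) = 2.72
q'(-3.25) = -9.53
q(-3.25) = 25.83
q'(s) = (1 - 2*s)*(-10*s^3 + 2*s^2 - 5*s + 2)/(s^2 - s + 1)^2 + (-30*s^2 + 4*s - 5)/(s^2 - s + 1)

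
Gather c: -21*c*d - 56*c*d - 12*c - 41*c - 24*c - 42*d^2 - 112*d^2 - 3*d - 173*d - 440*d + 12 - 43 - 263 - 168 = c*(-77*d - 77) - 154*d^2 - 616*d - 462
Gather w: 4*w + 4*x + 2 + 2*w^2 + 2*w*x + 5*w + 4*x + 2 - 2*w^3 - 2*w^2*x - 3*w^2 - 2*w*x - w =-2*w^3 + w^2*(-2*x - 1) + 8*w + 8*x + 4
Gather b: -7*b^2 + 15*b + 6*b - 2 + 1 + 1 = -7*b^2 + 21*b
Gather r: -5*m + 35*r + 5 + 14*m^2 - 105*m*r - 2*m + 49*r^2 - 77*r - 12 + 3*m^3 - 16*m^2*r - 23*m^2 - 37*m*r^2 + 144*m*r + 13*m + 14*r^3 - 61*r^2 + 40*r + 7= 3*m^3 - 9*m^2 + 6*m + 14*r^3 + r^2*(-37*m - 12) + r*(-16*m^2 + 39*m - 2)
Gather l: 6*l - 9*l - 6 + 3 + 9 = 6 - 3*l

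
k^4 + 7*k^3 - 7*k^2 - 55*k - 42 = (k - 3)*(k + 1)*(k + 2)*(k + 7)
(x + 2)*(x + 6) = x^2 + 8*x + 12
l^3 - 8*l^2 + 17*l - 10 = (l - 5)*(l - 2)*(l - 1)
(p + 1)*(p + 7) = p^2 + 8*p + 7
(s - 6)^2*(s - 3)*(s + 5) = s^4 - 10*s^3 - 3*s^2 + 252*s - 540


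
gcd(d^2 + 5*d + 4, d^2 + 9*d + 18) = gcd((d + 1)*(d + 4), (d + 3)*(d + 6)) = 1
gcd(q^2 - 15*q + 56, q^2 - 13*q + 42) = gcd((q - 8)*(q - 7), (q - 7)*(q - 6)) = q - 7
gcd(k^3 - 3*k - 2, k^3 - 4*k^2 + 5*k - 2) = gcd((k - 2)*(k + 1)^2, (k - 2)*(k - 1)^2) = k - 2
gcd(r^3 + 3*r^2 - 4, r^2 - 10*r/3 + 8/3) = 1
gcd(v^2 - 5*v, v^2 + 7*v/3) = v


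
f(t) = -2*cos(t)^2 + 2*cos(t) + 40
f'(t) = 4*sin(t)*cos(t) - 2*sin(t)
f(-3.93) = 37.60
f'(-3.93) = -3.42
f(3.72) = 36.92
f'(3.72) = 2.92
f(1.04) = 40.50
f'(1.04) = 0.02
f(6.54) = 40.06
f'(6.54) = 0.47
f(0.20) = 40.04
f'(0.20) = 0.38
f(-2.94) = 36.12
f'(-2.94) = 1.19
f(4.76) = 40.09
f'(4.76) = 1.81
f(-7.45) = 40.48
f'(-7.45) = 0.39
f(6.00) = 40.08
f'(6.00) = -0.51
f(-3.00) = 36.06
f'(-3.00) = 0.84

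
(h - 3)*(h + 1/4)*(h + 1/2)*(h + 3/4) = h^4 - 3*h^3/2 - 61*h^2/16 - 63*h/32 - 9/32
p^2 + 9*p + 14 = (p + 2)*(p + 7)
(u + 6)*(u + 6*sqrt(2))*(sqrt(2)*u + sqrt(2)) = sqrt(2)*u^3 + 7*sqrt(2)*u^2 + 12*u^2 + 6*sqrt(2)*u + 84*u + 72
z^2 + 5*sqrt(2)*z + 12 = (z + 2*sqrt(2))*(z + 3*sqrt(2))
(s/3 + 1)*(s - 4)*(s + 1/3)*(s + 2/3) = s^4/3 - 115*s^2/27 - 110*s/27 - 8/9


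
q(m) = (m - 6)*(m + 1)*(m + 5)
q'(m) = (m - 6)*(m + 1) + (m - 6)*(m + 5) + (m + 1)*(m + 5)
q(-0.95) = -1.41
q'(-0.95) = -28.29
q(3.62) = -94.78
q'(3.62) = 8.31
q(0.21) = -36.50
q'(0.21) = -30.87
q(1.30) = -68.10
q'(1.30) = -25.93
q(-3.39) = 36.13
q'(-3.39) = 3.48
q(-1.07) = 1.94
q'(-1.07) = -27.57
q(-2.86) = 35.27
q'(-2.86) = -6.46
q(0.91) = -57.46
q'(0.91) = -28.52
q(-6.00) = -60.00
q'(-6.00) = 77.00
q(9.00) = 420.00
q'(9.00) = 212.00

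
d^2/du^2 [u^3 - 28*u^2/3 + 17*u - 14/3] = 6*u - 56/3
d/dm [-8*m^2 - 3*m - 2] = -16*m - 3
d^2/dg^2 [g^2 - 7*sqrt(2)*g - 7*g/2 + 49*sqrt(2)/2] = 2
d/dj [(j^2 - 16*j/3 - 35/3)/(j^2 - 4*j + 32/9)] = 6*(18*j^2 + 411*j - 886)/(81*j^4 - 648*j^3 + 1872*j^2 - 2304*j + 1024)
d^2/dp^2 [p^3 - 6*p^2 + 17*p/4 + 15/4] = 6*p - 12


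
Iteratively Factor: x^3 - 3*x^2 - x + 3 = (x - 3)*(x^2 - 1) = (x - 3)*(x - 1)*(x + 1)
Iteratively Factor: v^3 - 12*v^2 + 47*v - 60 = (v - 4)*(v^2 - 8*v + 15) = (v - 5)*(v - 4)*(v - 3)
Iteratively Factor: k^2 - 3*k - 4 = (k - 4)*(k + 1)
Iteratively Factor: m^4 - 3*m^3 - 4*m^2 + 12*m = (m - 2)*(m^3 - m^2 - 6*m) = m*(m - 2)*(m^2 - m - 6) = m*(m - 2)*(m + 2)*(m - 3)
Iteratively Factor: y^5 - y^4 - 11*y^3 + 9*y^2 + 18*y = (y + 1)*(y^4 - 2*y^3 - 9*y^2 + 18*y) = (y - 2)*(y + 1)*(y^3 - 9*y) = y*(y - 2)*(y + 1)*(y^2 - 9) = y*(y - 2)*(y + 1)*(y + 3)*(y - 3)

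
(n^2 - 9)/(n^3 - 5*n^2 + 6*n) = (n + 3)/(n*(n - 2))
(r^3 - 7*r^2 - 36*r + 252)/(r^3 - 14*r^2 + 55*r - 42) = (r + 6)/(r - 1)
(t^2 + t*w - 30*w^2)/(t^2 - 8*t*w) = (t^2 + t*w - 30*w^2)/(t*(t - 8*w))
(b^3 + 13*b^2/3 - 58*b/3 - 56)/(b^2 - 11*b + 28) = (b^2 + 25*b/3 + 14)/(b - 7)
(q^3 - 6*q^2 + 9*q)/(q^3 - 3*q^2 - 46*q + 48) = q*(q^2 - 6*q + 9)/(q^3 - 3*q^2 - 46*q + 48)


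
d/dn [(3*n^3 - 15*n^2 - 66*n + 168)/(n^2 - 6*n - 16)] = 3*(n^4 - 12*n^3 + 4*n^2 + 48*n + 688)/(n^4 - 12*n^3 + 4*n^2 + 192*n + 256)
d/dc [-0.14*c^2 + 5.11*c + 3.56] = 5.11 - 0.28*c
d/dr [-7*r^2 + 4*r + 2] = 4 - 14*r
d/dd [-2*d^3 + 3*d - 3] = 3 - 6*d^2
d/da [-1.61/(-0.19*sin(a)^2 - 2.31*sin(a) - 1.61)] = -(0.6118*sin(a) + 3.7191)*cos(a)/(0.19*sin(a)^2 + 2.31*sin(a) + 1.61)^2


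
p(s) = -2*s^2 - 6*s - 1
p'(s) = -4*s - 6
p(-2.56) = 1.25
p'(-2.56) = 4.24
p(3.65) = -49.54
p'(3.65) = -20.60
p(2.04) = -21.56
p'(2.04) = -14.16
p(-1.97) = 3.06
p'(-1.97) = 1.88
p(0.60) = -5.32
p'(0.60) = -8.40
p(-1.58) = 3.49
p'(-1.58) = 0.32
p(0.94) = -8.41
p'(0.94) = -9.76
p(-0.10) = -0.42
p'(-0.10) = -5.60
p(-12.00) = -217.00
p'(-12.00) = 42.00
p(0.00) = -1.00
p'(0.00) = -6.00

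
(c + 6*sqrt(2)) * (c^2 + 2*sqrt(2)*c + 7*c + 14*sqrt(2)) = c^3 + 7*c^2 + 8*sqrt(2)*c^2 + 24*c + 56*sqrt(2)*c + 168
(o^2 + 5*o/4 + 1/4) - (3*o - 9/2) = o^2 - 7*o/4 + 19/4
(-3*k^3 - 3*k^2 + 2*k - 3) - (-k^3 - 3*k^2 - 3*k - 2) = -2*k^3 + 5*k - 1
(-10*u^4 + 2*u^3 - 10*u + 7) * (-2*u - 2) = 20*u^5 + 16*u^4 - 4*u^3 + 20*u^2 + 6*u - 14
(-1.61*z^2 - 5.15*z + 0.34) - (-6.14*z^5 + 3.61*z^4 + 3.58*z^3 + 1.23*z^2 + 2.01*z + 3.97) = 6.14*z^5 - 3.61*z^4 - 3.58*z^3 - 2.84*z^2 - 7.16*z - 3.63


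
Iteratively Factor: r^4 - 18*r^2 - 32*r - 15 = (r - 5)*(r^3 + 5*r^2 + 7*r + 3) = (r - 5)*(r + 3)*(r^2 + 2*r + 1) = (r - 5)*(r + 1)*(r + 3)*(r + 1)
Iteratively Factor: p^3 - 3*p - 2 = (p + 1)*(p^2 - p - 2) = (p + 1)^2*(p - 2)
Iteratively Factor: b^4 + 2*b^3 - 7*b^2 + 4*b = (b)*(b^3 + 2*b^2 - 7*b + 4) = b*(b + 4)*(b^2 - 2*b + 1) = b*(b - 1)*(b + 4)*(b - 1)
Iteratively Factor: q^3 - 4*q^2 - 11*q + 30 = (q - 2)*(q^2 - 2*q - 15) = (q - 5)*(q - 2)*(q + 3)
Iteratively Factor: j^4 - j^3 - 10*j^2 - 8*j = (j)*(j^3 - j^2 - 10*j - 8) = j*(j - 4)*(j^2 + 3*j + 2) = j*(j - 4)*(j + 2)*(j + 1)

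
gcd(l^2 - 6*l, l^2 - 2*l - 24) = l - 6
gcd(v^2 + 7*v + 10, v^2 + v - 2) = v + 2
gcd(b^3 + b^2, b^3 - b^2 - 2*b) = b^2 + b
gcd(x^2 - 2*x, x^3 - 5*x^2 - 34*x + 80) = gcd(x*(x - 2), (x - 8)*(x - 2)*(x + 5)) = x - 2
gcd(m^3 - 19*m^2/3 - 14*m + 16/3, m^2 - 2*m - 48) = m - 8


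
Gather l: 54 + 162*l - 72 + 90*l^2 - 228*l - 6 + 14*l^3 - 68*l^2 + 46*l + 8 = 14*l^3 + 22*l^2 - 20*l - 16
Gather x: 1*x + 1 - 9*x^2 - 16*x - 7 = -9*x^2 - 15*x - 6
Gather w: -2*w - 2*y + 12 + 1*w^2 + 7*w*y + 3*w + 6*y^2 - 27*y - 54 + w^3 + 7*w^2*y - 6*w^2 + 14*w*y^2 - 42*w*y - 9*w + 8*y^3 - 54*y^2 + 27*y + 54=w^3 + w^2*(7*y - 5) + w*(14*y^2 - 35*y - 8) + 8*y^3 - 48*y^2 - 2*y + 12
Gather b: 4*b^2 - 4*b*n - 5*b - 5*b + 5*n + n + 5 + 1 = 4*b^2 + b*(-4*n - 10) + 6*n + 6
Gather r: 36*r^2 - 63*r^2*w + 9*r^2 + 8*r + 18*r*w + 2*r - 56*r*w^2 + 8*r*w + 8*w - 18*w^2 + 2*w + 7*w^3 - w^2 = r^2*(45 - 63*w) + r*(-56*w^2 + 26*w + 10) + 7*w^3 - 19*w^2 + 10*w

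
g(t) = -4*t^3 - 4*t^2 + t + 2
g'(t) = -12*t^2 - 8*t + 1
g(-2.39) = 31.37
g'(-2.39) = -48.43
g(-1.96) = 14.79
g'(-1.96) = -29.42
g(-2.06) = 17.93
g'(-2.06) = -33.44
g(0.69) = -0.53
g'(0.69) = -10.23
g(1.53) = -20.16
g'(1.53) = -39.33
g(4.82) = -534.03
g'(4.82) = -316.35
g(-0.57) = 0.87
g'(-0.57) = 1.66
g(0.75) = -1.19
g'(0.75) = -11.75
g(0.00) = 2.00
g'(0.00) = 1.00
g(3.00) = -139.00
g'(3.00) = -131.00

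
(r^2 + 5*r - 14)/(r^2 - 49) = (r - 2)/(r - 7)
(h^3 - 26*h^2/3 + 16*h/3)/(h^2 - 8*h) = h - 2/3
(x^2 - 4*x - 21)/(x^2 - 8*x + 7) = (x + 3)/(x - 1)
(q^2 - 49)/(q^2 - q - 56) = (q - 7)/(q - 8)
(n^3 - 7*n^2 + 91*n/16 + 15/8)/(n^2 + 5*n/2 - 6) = (16*n^3 - 112*n^2 + 91*n + 30)/(8*(2*n^2 + 5*n - 12))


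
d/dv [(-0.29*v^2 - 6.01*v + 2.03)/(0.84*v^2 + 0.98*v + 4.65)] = (4.7642*v^2 - 6.1074*v - 29.9359)/(0.7056*v^4 + 1.6464*v^3 + 8.7724*v^2 + 9.114*v + 21.6225)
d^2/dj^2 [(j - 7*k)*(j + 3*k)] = 2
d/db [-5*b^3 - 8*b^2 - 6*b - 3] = -15*b^2 - 16*b - 6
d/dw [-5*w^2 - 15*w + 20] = -10*w - 15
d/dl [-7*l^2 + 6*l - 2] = 6 - 14*l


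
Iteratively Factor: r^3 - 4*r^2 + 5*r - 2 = (r - 1)*(r^2 - 3*r + 2) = (r - 1)^2*(r - 2)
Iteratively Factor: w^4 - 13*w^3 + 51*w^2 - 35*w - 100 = (w + 1)*(w^3 - 14*w^2 + 65*w - 100) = (w - 5)*(w + 1)*(w^2 - 9*w + 20) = (w - 5)*(w - 4)*(w + 1)*(w - 5)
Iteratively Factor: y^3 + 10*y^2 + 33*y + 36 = (y + 3)*(y^2 + 7*y + 12) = (y + 3)^2*(y + 4)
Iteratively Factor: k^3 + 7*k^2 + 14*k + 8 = (k + 4)*(k^2 + 3*k + 2) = (k + 2)*(k + 4)*(k + 1)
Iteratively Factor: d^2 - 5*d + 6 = (d - 3)*(d - 2)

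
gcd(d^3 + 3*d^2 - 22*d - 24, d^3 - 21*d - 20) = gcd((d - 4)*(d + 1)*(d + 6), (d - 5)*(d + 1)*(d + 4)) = d + 1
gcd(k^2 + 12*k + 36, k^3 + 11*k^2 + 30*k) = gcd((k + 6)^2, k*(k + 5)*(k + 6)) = k + 6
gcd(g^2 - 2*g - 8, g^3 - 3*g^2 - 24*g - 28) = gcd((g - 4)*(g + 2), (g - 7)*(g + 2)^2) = g + 2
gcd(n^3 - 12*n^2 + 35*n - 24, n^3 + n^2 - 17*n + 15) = n^2 - 4*n + 3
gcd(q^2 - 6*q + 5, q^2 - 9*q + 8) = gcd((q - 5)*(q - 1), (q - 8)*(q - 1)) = q - 1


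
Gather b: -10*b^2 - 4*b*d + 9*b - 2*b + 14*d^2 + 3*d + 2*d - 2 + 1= -10*b^2 + b*(7 - 4*d) + 14*d^2 + 5*d - 1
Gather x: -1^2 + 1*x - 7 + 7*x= 8*x - 8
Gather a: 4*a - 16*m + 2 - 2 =4*a - 16*m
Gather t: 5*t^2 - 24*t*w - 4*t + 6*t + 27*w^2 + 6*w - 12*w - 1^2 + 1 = 5*t^2 + t*(2 - 24*w) + 27*w^2 - 6*w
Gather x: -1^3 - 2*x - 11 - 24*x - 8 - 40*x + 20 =-66*x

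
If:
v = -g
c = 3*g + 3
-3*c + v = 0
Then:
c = 3/10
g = -9/10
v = 9/10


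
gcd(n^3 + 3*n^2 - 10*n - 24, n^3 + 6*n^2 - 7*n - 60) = n^2 + n - 12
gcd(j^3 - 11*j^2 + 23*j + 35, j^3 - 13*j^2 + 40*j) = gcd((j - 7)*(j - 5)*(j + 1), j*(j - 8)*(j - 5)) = j - 5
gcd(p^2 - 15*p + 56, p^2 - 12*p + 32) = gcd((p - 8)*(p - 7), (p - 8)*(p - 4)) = p - 8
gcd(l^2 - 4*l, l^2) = l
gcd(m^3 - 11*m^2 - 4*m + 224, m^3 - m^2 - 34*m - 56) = m^2 - 3*m - 28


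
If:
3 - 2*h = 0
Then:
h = 3/2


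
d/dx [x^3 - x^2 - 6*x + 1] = 3*x^2 - 2*x - 6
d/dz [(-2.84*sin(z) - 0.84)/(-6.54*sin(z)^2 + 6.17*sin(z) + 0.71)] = (-18.5736*sin(z)^2 - 10.9872*sin(z) + 3.1664)*cos(z)/(42.7716*sin(z)^4 - 80.7036*sin(z)^3 + 28.7821*sin(z)^2 + 8.7614*sin(z) + 0.5041)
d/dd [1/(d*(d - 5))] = (5 - 2*d)/(d^2*(d^2 - 10*d + 25))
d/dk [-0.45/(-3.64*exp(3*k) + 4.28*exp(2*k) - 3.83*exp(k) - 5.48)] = (-4.914*exp(2*k) + 3.852*exp(k) - 1.7235)*exp(k)/(3.64*exp(3*k) - 4.28*exp(2*k) + 3.83*exp(k) + 5.48)^2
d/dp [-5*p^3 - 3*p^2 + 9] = 3*p*(-5*p - 2)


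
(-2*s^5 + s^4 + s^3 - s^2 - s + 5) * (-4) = 8*s^5 - 4*s^4 - 4*s^3 + 4*s^2 + 4*s - 20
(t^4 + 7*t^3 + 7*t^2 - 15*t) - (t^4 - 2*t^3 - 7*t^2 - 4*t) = 9*t^3 + 14*t^2 - 11*t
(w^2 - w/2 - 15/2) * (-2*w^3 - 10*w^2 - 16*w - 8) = -2*w^5 - 9*w^4 + 4*w^3 + 75*w^2 + 124*w + 60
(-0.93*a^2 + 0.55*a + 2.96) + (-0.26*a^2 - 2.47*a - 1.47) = -1.19*a^2 - 1.92*a + 1.49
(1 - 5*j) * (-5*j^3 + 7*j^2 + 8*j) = 25*j^4 - 40*j^3 - 33*j^2 + 8*j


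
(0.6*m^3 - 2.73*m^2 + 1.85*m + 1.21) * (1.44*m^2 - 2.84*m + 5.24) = 0.864*m^5 - 5.6352*m^4 + 13.5612*m^3 - 17.8168*m^2 + 6.2576*m + 6.3404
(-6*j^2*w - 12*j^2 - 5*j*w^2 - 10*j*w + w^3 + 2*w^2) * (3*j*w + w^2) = -18*j^3*w^2 - 36*j^3*w - 21*j^2*w^3 - 42*j^2*w^2 - 2*j*w^4 - 4*j*w^3 + w^5 + 2*w^4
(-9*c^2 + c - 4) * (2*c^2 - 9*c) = -18*c^4 + 83*c^3 - 17*c^2 + 36*c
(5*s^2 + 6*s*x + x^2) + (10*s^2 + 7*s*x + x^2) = 15*s^2 + 13*s*x + 2*x^2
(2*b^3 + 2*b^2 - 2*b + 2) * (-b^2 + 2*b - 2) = -2*b^5 + 2*b^4 + 2*b^3 - 10*b^2 + 8*b - 4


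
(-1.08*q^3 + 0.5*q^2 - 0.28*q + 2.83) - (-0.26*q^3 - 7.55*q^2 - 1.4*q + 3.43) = -0.82*q^3 + 8.05*q^2 + 1.12*q - 0.6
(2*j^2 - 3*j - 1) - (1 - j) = 2*j^2 - 2*j - 2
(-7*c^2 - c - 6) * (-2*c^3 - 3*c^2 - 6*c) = 14*c^5 + 23*c^4 + 57*c^3 + 24*c^2 + 36*c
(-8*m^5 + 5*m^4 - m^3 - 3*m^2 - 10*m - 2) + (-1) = -8*m^5 + 5*m^4 - m^3 - 3*m^2 - 10*m - 3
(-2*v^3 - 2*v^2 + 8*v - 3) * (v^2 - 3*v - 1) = -2*v^5 + 4*v^4 + 16*v^3 - 25*v^2 + v + 3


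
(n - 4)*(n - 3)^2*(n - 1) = n^4 - 11*n^3 + 43*n^2 - 69*n + 36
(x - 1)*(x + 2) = x^2 + x - 2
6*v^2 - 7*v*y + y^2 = (-6*v + y)*(-v + y)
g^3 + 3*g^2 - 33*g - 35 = (g - 5)*(g + 1)*(g + 7)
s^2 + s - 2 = (s - 1)*(s + 2)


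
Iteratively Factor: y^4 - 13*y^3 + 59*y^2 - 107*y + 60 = (y - 5)*(y^3 - 8*y^2 + 19*y - 12) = (y - 5)*(y - 1)*(y^2 - 7*y + 12) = (y - 5)*(y - 3)*(y - 1)*(y - 4)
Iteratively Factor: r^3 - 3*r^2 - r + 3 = (r - 1)*(r^2 - 2*r - 3) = (r - 3)*(r - 1)*(r + 1)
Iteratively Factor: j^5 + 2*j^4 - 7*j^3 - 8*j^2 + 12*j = (j - 2)*(j^4 + 4*j^3 + j^2 - 6*j) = (j - 2)*(j + 3)*(j^3 + j^2 - 2*j) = (j - 2)*(j - 1)*(j + 3)*(j^2 + 2*j) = j*(j - 2)*(j - 1)*(j + 3)*(j + 2)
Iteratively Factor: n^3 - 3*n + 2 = (n - 1)*(n^2 + n - 2) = (n - 1)^2*(n + 2)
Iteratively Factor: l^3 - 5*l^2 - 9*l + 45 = (l + 3)*(l^2 - 8*l + 15) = (l - 3)*(l + 3)*(l - 5)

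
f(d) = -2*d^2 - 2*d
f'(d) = -4*d - 2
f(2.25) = -14.62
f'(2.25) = -11.00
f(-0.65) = 0.46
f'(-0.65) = 0.60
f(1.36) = -6.42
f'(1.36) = -7.44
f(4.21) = -43.87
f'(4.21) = -18.84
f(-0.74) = 0.38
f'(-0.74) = 0.96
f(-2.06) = -4.37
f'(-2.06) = 6.24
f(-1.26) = -0.66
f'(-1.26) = 3.04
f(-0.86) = 0.24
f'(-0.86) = 1.44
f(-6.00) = -60.00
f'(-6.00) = 22.00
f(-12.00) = -264.00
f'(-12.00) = 46.00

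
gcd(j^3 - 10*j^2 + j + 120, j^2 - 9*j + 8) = j - 8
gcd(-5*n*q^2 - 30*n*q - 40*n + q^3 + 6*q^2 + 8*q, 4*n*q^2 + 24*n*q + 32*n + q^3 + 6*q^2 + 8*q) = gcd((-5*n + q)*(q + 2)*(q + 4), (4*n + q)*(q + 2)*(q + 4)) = q^2 + 6*q + 8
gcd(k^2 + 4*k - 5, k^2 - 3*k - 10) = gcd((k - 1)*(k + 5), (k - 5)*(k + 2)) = 1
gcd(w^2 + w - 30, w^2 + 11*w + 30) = w + 6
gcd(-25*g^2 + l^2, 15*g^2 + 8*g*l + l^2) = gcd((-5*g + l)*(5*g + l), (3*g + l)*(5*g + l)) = 5*g + l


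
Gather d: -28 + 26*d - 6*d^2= -6*d^2 + 26*d - 28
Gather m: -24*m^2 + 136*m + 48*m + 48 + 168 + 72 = -24*m^2 + 184*m + 288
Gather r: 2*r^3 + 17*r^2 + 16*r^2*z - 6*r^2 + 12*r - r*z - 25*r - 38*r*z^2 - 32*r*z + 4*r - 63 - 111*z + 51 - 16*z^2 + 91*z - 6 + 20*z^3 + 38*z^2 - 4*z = 2*r^3 + r^2*(16*z + 11) + r*(-38*z^2 - 33*z - 9) + 20*z^3 + 22*z^2 - 24*z - 18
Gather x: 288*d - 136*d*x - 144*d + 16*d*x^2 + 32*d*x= 16*d*x^2 - 104*d*x + 144*d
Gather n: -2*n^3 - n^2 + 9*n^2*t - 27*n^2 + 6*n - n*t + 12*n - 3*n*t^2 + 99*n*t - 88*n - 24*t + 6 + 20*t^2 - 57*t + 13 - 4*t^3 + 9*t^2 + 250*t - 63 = -2*n^3 + n^2*(9*t - 28) + n*(-3*t^2 + 98*t - 70) - 4*t^3 + 29*t^2 + 169*t - 44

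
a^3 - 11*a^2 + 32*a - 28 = (a - 7)*(a - 2)^2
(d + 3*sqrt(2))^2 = d^2 + 6*sqrt(2)*d + 18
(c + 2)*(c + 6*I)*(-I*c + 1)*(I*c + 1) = c^4 + 2*c^3 + 6*I*c^3 + c^2 + 12*I*c^2 + 2*c + 6*I*c + 12*I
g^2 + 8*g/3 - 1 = (g - 1/3)*(g + 3)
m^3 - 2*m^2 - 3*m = m*(m - 3)*(m + 1)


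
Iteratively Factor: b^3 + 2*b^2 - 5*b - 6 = (b + 3)*(b^2 - b - 2) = (b - 2)*(b + 3)*(b + 1)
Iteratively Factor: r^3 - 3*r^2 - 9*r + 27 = (r - 3)*(r^2 - 9) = (r - 3)^2*(r + 3)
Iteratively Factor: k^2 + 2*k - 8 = (k - 2)*(k + 4)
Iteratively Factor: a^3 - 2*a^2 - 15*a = (a - 5)*(a^2 + 3*a) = a*(a - 5)*(a + 3)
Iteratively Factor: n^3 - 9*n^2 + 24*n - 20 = (n - 2)*(n^2 - 7*n + 10) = (n - 5)*(n - 2)*(n - 2)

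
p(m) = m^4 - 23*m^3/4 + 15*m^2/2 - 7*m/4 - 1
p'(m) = 4*m^3 - 69*m^2/4 + 15*m - 7/4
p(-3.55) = 515.80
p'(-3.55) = -451.35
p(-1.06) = 17.39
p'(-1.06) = -41.80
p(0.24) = -1.06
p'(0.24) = 0.91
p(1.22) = -0.20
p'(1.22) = -1.86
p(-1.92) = 84.30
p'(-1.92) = -122.45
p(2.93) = -12.67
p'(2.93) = -5.27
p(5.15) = 106.95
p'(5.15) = 164.35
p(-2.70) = 224.72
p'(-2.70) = -246.73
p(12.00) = 11858.00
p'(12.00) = 4606.25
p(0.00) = -1.00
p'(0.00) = -1.75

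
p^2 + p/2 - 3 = (p - 3/2)*(p + 2)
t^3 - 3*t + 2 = (t - 1)^2*(t + 2)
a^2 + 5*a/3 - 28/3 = (a - 7/3)*(a + 4)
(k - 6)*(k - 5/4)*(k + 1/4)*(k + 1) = k^4 - 6*k^3 - 21*k^2/16 + 121*k/16 + 15/8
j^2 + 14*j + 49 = (j + 7)^2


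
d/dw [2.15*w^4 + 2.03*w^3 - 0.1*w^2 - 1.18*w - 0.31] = 8.6*w^3 + 6.09*w^2 - 0.2*w - 1.18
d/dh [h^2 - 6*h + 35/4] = 2*h - 6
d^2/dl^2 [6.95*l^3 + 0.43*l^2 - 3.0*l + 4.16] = 41.7*l + 0.86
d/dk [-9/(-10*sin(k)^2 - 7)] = -90*sin(2*k)/(5*cos(2*k) - 12)^2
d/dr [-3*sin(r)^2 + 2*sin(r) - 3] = 2*(1 - 3*sin(r))*cos(r)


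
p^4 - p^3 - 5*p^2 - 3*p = p*(p - 3)*(p + 1)^2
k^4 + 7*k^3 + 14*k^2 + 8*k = k*(k + 1)*(k + 2)*(k + 4)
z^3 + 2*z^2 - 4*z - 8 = (z - 2)*(z + 2)^2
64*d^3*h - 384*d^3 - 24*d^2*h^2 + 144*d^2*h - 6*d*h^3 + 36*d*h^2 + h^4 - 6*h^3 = (-8*d + h)*(-2*d + h)*(4*d + h)*(h - 6)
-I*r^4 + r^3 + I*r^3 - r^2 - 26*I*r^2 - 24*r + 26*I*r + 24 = (r - 4*I)*(r - I)*(r + 6*I)*(-I*r + I)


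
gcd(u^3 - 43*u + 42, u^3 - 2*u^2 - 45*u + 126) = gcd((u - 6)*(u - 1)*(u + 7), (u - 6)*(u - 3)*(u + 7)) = u^2 + u - 42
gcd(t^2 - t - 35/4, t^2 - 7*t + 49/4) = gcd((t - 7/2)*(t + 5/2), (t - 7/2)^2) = t - 7/2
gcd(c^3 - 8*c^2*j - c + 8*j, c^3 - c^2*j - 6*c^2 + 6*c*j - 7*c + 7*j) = c + 1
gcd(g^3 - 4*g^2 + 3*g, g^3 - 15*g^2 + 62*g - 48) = g - 1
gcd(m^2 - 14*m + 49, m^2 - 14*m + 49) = m^2 - 14*m + 49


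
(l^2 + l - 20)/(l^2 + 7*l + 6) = (l^2 + l - 20)/(l^2 + 7*l + 6)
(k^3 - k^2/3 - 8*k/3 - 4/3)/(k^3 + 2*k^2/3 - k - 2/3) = (k - 2)/(k - 1)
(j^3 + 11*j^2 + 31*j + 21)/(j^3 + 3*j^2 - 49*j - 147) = (j + 1)/(j - 7)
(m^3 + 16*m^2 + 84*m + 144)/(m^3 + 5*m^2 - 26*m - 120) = (m + 6)/(m - 5)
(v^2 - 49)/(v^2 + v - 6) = (v^2 - 49)/(v^2 + v - 6)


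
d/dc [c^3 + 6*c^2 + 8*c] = 3*c^2 + 12*c + 8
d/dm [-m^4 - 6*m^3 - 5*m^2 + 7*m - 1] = -4*m^3 - 18*m^2 - 10*m + 7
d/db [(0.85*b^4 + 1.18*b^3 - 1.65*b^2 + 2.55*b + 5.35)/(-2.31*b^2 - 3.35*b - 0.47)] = (-3.927*b^5 - 11.2683*b^4 - 9.504*b^3 + 9.7542*b^2 + 26.268*b + 16.724)/(5.3361*b^4 + 15.477*b^3 + 13.3939*b^2 + 3.149*b + 0.2209)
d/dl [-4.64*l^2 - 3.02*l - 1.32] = -9.28*l - 3.02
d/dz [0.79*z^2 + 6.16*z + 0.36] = 1.58*z + 6.16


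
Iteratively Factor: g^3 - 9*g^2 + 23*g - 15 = (g - 1)*(g^2 - 8*g + 15) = (g - 3)*(g - 1)*(g - 5)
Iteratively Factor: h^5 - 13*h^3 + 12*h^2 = (h)*(h^4 - 13*h^2 + 12*h) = h*(h + 4)*(h^3 - 4*h^2 + 3*h) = h^2*(h + 4)*(h^2 - 4*h + 3) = h^2*(h - 1)*(h + 4)*(h - 3)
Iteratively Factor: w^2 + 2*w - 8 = (w + 4)*(w - 2)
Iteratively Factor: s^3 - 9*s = (s - 3)*(s^2 + 3*s) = (s - 3)*(s + 3)*(s)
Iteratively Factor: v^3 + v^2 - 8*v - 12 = (v + 2)*(v^2 - v - 6) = (v + 2)^2*(v - 3)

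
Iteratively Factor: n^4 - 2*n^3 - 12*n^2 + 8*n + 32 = (n + 2)*(n^3 - 4*n^2 - 4*n + 16) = (n - 2)*(n + 2)*(n^2 - 2*n - 8) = (n - 4)*(n - 2)*(n + 2)*(n + 2)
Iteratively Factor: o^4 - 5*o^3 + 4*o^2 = (o)*(o^3 - 5*o^2 + 4*o) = o^2*(o^2 - 5*o + 4) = o^2*(o - 4)*(o - 1)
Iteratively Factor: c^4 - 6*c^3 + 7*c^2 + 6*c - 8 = (c + 1)*(c^3 - 7*c^2 + 14*c - 8) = (c - 4)*(c + 1)*(c^2 - 3*c + 2) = (c - 4)*(c - 1)*(c + 1)*(c - 2)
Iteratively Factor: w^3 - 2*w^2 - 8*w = (w - 4)*(w^2 + 2*w) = w*(w - 4)*(w + 2)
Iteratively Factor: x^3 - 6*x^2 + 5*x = (x)*(x^2 - 6*x + 5) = x*(x - 5)*(x - 1)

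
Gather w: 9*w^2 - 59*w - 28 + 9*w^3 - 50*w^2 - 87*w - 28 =9*w^3 - 41*w^2 - 146*w - 56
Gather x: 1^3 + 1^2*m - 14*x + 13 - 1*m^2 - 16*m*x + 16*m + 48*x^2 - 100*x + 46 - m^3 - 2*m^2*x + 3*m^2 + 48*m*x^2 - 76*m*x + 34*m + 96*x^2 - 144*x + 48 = -m^3 + 2*m^2 + 51*m + x^2*(48*m + 144) + x*(-2*m^2 - 92*m - 258) + 108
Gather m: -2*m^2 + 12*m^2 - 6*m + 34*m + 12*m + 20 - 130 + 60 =10*m^2 + 40*m - 50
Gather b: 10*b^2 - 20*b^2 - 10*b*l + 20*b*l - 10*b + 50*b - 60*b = -10*b^2 + b*(10*l - 20)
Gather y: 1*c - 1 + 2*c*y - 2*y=c + y*(2*c - 2) - 1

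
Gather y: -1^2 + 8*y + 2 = 8*y + 1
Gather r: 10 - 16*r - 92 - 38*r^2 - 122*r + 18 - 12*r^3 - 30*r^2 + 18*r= -12*r^3 - 68*r^2 - 120*r - 64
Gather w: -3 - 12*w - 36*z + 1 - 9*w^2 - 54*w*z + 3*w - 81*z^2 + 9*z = -9*w^2 + w*(-54*z - 9) - 81*z^2 - 27*z - 2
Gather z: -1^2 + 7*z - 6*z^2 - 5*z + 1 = -6*z^2 + 2*z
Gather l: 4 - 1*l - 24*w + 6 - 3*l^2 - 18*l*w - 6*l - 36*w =-3*l^2 + l*(-18*w - 7) - 60*w + 10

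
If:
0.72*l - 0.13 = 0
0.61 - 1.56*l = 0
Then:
No Solution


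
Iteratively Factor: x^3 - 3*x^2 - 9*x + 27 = (x - 3)*(x^2 - 9) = (x - 3)*(x + 3)*(x - 3)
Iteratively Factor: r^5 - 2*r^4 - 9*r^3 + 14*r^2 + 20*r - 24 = (r + 2)*(r^4 - 4*r^3 - r^2 + 16*r - 12) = (r + 2)^2*(r^3 - 6*r^2 + 11*r - 6) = (r - 1)*(r + 2)^2*(r^2 - 5*r + 6) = (r - 2)*(r - 1)*(r + 2)^2*(r - 3)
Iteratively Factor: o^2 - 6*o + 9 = (o - 3)*(o - 3)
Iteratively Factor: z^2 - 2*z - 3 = (z - 3)*(z + 1)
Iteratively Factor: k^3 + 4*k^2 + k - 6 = (k - 1)*(k^2 + 5*k + 6) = (k - 1)*(k + 3)*(k + 2)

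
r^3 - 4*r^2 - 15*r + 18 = (r - 6)*(r - 1)*(r + 3)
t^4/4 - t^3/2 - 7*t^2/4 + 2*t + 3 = (t/4 + 1/2)*(t - 3)*(t - 2)*(t + 1)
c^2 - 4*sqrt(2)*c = c*(c - 4*sqrt(2))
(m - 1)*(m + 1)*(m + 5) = m^3 + 5*m^2 - m - 5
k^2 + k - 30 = (k - 5)*(k + 6)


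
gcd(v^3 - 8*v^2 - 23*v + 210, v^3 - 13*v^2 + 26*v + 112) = v - 7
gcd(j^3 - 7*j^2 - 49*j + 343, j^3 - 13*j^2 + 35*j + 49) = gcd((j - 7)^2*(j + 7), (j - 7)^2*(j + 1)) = j^2 - 14*j + 49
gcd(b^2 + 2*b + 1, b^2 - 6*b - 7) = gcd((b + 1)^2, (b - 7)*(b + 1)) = b + 1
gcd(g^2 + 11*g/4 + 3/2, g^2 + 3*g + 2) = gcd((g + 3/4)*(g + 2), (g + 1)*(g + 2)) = g + 2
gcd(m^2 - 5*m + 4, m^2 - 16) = m - 4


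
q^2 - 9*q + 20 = (q - 5)*(q - 4)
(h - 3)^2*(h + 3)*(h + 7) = h^4 + 4*h^3 - 30*h^2 - 36*h + 189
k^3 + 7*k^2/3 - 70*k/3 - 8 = (k - 4)*(k + 1/3)*(k + 6)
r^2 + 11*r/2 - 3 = (r - 1/2)*(r + 6)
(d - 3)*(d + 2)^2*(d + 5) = d^4 + 6*d^3 - 3*d^2 - 52*d - 60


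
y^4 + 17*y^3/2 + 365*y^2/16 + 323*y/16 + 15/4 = (y + 1/4)*(y + 5/4)*(y + 3)*(y + 4)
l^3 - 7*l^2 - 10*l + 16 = (l - 8)*(l - 1)*(l + 2)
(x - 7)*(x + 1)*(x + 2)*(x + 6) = x^4 + 2*x^3 - 43*x^2 - 128*x - 84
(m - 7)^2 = m^2 - 14*m + 49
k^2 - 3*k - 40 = (k - 8)*(k + 5)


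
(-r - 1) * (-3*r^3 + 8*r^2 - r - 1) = 3*r^4 - 5*r^3 - 7*r^2 + 2*r + 1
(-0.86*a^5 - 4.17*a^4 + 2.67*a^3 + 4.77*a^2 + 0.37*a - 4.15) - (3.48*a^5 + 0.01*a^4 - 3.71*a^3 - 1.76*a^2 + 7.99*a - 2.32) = -4.34*a^5 - 4.18*a^4 + 6.38*a^3 + 6.53*a^2 - 7.62*a - 1.83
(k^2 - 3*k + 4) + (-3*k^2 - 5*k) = -2*k^2 - 8*k + 4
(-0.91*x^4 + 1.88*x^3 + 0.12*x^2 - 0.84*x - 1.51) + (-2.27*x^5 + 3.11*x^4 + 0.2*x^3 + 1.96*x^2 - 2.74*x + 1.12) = -2.27*x^5 + 2.2*x^4 + 2.08*x^3 + 2.08*x^2 - 3.58*x - 0.39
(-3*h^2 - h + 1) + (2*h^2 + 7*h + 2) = -h^2 + 6*h + 3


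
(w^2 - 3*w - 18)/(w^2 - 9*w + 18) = (w + 3)/(w - 3)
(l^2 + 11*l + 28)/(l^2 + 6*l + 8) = (l + 7)/(l + 2)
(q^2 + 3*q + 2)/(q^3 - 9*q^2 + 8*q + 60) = (q + 1)/(q^2 - 11*q + 30)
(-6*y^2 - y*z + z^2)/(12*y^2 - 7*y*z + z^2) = (-2*y - z)/(4*y - z)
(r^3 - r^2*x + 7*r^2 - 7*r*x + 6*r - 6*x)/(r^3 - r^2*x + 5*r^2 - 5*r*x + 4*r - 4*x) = (r + 6)/(r + 4)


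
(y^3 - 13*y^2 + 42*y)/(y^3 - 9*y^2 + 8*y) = (y^2 - 13*y + 42)/(y^2 - 9*y + 8)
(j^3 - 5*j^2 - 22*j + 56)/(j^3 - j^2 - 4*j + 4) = (j^2 - 3*j - 28)/(j^2 + j - 2)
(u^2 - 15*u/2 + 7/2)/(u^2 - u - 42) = (u - 1/2)/(u + 6)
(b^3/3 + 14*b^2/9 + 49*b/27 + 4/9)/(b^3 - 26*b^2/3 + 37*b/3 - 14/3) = (9*b^3 + 42*b^2 + 49*b + 12)/(9*(3*b^3 - 26*b^2 + 37*b - 14))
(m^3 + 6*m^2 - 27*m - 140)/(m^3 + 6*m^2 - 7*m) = (m^2 - m - 20)/(m*(m - 1))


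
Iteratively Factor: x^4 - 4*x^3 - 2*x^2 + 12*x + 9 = (x - 3)*(x^3 - x^2 - 5*x - 3) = (x - 3)*(x + 1)*(x^2 - 2*x - 3) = (x - 3)*(x + 1)^2*(x - 3)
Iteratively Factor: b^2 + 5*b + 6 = (b + 3)*(b + 2)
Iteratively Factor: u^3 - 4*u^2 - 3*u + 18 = (u + 2)*(u^2 - 6*u + 9) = (u - 3)*(u + 2)*(u - 3)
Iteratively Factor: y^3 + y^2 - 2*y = (y)*(y^2 + y - 2) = y*(y + 2)*(y - 1)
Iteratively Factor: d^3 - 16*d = (d - 4)*(d^2 + 4*d) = d*(d - 4)*(d + 4)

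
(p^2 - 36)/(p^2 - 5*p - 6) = (p + 6)/(p + 1)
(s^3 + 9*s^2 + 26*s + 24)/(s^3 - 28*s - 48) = (s + 3)/(s - 6)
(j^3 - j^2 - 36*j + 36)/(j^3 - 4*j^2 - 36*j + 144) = (j - 1)/(j - 4)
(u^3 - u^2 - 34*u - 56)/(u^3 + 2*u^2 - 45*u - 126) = (u^2 + 6*u + 8)/(u^2 + 9*u + 18)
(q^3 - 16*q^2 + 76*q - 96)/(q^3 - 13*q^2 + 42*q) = (q^2 - 10*q + 16)/(q*(q - 7))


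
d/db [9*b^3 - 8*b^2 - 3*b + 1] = 27*b^2 - 16*b - 3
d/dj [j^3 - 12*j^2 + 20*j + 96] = 3*j^2 - 24*j + 20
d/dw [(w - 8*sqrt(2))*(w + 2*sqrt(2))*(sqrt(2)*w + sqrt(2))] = 3*sqrt(2)*w^2 - 24*w + 2*sqrt(2)*w - 32*sqrt(2) - 12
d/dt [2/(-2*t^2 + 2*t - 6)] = (2*t - 1)/(t^2 - t + 3)^2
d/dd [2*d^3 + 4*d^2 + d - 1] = 6*d^2 + 8*d + 1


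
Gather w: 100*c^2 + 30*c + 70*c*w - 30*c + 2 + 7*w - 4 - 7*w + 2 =100*c^2 + 70*c*w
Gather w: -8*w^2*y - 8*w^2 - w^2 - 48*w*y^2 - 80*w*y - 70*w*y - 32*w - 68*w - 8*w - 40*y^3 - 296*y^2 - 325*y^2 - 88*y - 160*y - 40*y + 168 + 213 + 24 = w^2*(-8*y - 9) + w*(-48*y^2 - 150*y - 108) - 40*y^3 - 621*y^2 - 288*y + 405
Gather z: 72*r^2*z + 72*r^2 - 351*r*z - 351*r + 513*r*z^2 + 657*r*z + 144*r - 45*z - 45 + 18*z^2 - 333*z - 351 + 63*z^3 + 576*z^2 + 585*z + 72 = 72*r^2 - 207*r + 63*z^3 + z^2*(513*r + 594) + z*(72*r^2 + 306*r + 207) - 324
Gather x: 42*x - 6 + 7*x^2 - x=7*x^2 + 41*x - 6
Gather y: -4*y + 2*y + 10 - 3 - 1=6 - 2*y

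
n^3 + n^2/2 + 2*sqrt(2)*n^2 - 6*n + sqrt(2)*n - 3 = (n + 1/2)*(n - sqrt(2))*(n + 3*sqrt(2))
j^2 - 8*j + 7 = (j - 7)*(j - 1)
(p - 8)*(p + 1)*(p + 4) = p^3 - 3*p^2 - 36*p - 32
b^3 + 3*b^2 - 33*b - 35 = (b - 5)*(b + 1)*(b + 7)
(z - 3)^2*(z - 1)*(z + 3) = z^4 - 4*z^3 - 6*z^2 + 36*z - 27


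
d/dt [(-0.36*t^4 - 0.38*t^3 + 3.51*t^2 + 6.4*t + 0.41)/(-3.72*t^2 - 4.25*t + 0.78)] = (2.6784*t^5 + 6.0036*t^4 + 2.1068*t^3 + 8.0013*t^2 + 8.526*t + 6.7345)/(13.8384*t^4 + 31.62*t^3 + 12.2593*t^2 - 6.63*t + 0.6084)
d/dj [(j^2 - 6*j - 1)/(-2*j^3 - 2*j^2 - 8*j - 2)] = (j^4 - 12*j^3 - 13*j^2 - 4*j + 2)/(2*(j^6 + 2*j^5 + 9*j^4 + 10*j^3 + 18*j^2 + 8*j + 1))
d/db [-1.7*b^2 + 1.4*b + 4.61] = 1.4 - 3.4*b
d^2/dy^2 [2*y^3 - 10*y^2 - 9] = 12*y - 20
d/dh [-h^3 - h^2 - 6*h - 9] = -3*h^2 - 2*h - 6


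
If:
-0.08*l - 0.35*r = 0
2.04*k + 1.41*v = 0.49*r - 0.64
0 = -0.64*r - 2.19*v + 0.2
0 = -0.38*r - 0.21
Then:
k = -0.62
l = 2.42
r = -0.55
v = 0.25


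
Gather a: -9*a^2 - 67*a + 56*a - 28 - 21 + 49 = -9*a^2 - 11*a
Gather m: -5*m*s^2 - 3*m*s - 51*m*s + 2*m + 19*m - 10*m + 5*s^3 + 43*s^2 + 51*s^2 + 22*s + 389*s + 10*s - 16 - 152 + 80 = m*(-5*s^2 - 54*s + 11) + 5*s^3 + 94*s^2 + 421*s - 88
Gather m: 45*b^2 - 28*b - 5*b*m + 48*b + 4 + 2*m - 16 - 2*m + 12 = 45*b^2 - 5*b*m + 20*b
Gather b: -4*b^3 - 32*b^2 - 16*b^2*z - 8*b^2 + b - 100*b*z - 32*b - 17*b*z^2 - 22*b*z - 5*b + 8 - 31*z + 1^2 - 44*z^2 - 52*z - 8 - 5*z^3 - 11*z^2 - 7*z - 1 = -4*b^3 + b^2*(-16*z - 40) + b*(-17*z^2 - 122*z - 36) - 5*z^3 - 55*z^2 - 90*z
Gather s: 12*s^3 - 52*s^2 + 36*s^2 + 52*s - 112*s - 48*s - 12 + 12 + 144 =12*s^3 - 16*s^2 - 108*s + 144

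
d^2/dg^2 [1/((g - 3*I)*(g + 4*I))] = 2*((g - 3*I)^2 + (g - 3*I)*(g + 4*I) + (g + 4*I)^2)/((g - 3*I)^3*(g + 4*I)^3)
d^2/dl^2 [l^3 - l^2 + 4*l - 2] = 6*l - 2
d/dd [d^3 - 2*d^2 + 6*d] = 3*d^2 - 4*d + 6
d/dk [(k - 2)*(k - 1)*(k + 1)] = 3*k^2 - 4*k - 1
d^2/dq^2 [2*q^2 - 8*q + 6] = 4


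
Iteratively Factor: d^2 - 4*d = (d - 4)*(d)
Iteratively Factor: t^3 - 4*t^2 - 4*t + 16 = (t + 2)*(t^2 - 6*t + 8) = (t - 2)*(t + 2)*(t - 4)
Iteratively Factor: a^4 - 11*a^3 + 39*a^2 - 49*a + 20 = (a - 1)*(a^3 - 10*a^2 + 29*a - 20) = (a - 4)*(a - 1)*(a^2 - 6*a + 5) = (a - 4)*(a - 1)^2*(a - 5)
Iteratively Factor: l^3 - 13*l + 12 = (l + 4)*(l^2 - 4*l + 3) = (l - 1)*(l + 4)*(l - 3)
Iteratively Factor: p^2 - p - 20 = (p + 4)*(p - 5)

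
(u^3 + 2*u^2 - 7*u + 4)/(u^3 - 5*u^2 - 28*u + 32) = (u - 1)/(u - 8)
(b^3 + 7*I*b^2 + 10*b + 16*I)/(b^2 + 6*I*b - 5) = (b^2 + 6*I*b + 16)/(b + 5*I)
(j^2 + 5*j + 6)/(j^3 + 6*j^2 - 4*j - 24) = (j + 3)/(j^2 + 4*j - 12)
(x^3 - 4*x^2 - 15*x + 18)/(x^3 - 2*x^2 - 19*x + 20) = (x^2 - 3*x - 18)/(x^2 - x - 20)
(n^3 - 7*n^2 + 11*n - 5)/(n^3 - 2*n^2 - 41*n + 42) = (n^2 - 6*n + 5)/(n^2 - n - 42)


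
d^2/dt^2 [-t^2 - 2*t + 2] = -2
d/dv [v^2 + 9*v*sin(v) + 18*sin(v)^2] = 9*v*cos(v) + 2*v + 9*sin(v) + 18*sin(2*v)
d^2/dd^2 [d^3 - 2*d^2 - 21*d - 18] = 6*d - 4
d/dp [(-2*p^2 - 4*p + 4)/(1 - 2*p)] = 4*(p^2 - p + 1)/(4*p^2 - 4*p + 1)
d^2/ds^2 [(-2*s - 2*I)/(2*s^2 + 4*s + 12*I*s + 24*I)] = 2*(-4*(s + I)*(s + 1 + 3*I)^2 + (3*s + 2 + 7*I)*(s^2 + 2*s + 6*I*s + 12*I))/(s^2 + 2*s + 6*I*s + 12*I)^3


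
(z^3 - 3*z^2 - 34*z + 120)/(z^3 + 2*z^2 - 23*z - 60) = (z^2 + 2*z - 24)/(z^2 + 7*z + 12)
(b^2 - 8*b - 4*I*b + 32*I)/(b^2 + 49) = (b^2 - 8*b - 4*I*b + 32*I)/(b^2 + 49)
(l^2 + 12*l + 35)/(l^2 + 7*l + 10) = (l + 7)/(l + 2)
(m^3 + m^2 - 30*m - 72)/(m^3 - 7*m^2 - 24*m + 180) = (m^2 + 7*m + 12)/(m^2 - m - 30)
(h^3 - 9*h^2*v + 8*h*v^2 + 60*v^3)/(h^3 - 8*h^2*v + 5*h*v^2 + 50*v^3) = (-h + 6*v)/(-h + 5*v)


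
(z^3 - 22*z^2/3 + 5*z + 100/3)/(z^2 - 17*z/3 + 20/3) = (3*z^2 - 10*z - 25)/(3*z - 5)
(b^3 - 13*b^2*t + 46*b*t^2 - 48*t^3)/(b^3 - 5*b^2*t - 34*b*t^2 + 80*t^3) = (b - 3*t)/(b + 5*t)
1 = 1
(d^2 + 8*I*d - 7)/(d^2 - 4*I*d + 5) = (d + 7*I)/(d - 5*I)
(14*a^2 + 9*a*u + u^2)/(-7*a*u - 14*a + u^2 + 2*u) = (14*a^2 + 9*a*u + u^2)/(-7*a*u - 14*a + u^2 + 2*u)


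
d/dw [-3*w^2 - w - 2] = -6*w - 1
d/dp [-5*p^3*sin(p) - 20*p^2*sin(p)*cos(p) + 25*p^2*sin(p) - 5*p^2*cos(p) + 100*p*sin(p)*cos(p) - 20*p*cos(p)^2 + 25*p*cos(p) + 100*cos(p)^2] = -5*p^3*cos(p) - 10*p^2*sin(p) + 25*p^2*cos(p) - 20*p^2*cos(2*p) + 25*p*sin(p) - 10*p*cos(p) + 100*p*cos(2*p) - 50*sin(2*p) + 25*cos(p) - 10*cos(2*p) - 10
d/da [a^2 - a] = 2*a - 1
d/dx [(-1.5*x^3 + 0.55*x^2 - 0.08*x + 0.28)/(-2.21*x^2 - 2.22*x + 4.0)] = (3.315*x^4 + 6.66*x^3 - 19.3978*x^2 + 5.6376*x + 0.3016)/(4.8841*x^4 + 9.8124*x^3 - 12.7516*x^2 - 17.76*x + 16.0)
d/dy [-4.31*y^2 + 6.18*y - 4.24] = 6.18 - 8.62*y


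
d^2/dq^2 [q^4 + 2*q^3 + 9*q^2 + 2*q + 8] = 12*q^2 + 12*q + 18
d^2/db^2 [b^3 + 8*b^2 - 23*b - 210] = 6*b + 16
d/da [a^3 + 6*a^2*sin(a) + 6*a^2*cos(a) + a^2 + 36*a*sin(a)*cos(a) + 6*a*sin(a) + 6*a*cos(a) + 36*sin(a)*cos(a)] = 6*sqrt(2)*a^2*cos(a + pi/4) + 3*a^2 + 6*a*sin(a) + 18*a*cos(a) + 36*a*cos(2*a) + 2*a + 18*sin(2*a) + 6*sqrt(2)*sin(a + pi/4) + 36*cos(2*a)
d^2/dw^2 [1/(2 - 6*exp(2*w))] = (-18*exp(2*w) - 6)*exp(2*w)/(3*exp(2*w) - 1)^3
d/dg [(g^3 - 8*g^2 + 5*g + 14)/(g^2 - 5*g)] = (g^4 - 10*g^3 + 35*g^2 - 28*g + 70)/(g^2*(g^2 - 10*g + 25))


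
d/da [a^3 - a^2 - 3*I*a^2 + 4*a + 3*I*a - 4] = 3*a^2 - 2*a - 6*I*a + 4 + 3*I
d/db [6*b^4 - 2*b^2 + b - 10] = 24*b^3 - 4*b + 1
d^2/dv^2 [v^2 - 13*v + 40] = 2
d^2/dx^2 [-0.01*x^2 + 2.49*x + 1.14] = -0.0200000000000000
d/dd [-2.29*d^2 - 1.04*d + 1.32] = -4.58*d - 1.04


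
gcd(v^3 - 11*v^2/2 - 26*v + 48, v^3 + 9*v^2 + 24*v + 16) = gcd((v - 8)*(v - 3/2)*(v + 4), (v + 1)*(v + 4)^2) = v + 4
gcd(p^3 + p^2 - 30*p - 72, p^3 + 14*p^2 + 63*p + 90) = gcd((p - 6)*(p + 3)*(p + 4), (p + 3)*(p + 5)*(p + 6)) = p + 3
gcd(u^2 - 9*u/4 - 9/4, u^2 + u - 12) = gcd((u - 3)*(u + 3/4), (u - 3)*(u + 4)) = u - 3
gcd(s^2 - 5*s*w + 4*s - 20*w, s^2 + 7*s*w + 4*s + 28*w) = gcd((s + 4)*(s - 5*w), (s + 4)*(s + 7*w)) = s + 4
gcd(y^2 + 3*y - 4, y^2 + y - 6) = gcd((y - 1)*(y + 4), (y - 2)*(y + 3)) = 1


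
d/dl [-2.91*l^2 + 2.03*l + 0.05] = 2.03 - 5.82*l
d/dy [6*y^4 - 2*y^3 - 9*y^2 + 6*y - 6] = 24*y^3 - 6*y^2 - 18*y + 6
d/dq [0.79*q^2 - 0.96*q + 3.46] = 1.58*q - 0.96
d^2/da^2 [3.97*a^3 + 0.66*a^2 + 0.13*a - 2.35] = 23.82*a + 1.32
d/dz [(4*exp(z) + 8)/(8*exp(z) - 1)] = -68*exp(z)/(8*exp(z) - 1)^2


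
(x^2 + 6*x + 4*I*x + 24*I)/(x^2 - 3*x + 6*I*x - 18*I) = (x^2 + x*(6 + 4*I) + 24*I)/(x^2 + x*(-3 + 6*I) - 18*I)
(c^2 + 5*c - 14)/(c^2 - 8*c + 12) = (c + 7)/(c - 6)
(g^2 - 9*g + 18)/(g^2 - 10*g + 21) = (g - 6)/(g - 7)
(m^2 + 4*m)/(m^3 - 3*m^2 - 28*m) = 1/(m - 7)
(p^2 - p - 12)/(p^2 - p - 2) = (-p^2 + p + 12)/(-p^2 + p + 2)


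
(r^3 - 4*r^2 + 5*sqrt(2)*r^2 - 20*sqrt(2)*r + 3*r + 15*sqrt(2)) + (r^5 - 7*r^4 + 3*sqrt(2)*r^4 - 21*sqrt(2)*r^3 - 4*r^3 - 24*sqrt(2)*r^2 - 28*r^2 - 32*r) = r^5 - 7*r^4 + 3*sqrt(2)*r^4 - 21*sqrt(2)*r^3 - 3*r^3 - 32*r^2 - 19*sqrt(2)*r^2 - 29*r - 20*sqrt(2)*r + 15*sqrt(2)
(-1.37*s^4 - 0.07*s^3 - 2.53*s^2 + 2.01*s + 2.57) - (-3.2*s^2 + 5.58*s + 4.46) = -1.37*s^4 - 0.07*s^3 + 0.67*s^2 - 3.57*s - 1.89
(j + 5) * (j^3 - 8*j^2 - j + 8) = j^4 - 3*j^3 - 41*j^2 + 3*j + 40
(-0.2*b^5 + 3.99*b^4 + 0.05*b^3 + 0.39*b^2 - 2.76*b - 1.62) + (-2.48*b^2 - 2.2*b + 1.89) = -0.2*b^5 + 3.99*b^4 + 0.05*b^3 - 2.09*b^2 - 4.96*b + 0.27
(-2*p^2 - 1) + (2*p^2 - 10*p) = -10*p - 1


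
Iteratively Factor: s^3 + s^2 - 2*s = (s + 2)*(s^2 - s) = (s - 1)*(s + 2)*(s)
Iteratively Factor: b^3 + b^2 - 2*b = (b)*(b^2 + b - 2) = b*(b - 1)*(b + 2)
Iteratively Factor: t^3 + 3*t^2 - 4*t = (t)*(t^2 + 3*t - 4) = t*(t - 1)*(t + 4)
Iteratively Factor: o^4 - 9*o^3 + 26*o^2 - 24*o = (o - 3)*(o^3 - 6*o^2 + 8*o) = (o - 4)*(o - 3)*(o^2 - 2*o) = (o - 4)*(o - 3)*(o - 2)*(o)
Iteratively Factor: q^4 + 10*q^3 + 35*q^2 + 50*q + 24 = (q + 1)*(q^3 + 9*q^2 + 26*q + 24) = (q + 1)*(q + 2)*(q^2 + 7*q + 12) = (q + 1)*(q + 2)*(q + 3)*(q + 4)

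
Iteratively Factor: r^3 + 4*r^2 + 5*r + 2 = (r + 1)*(r^2 + 3*r + 2) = (r + 1)*(r + 2)*(r + 1)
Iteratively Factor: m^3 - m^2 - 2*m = (m)*(m^2 - m - 2) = m*(m + 1)*(m - 2)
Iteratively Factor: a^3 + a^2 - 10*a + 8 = (a + 4)*(a^2 - 3*a + 2) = (a - 2)*(a + 4)*(a - 1)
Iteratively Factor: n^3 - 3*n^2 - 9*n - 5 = (n + 1)*(n^2 - 4*n - 5) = (n - 5)*(n + 1)*(n + 1)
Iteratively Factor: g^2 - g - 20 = (g + 4)*(g - 5)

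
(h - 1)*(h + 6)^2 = h^3 + 11*h^2 + 24*h - 36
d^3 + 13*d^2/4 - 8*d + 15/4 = (d - 1)*(d - 3/4)*(d + 5)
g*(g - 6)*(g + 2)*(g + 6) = g^4 + 2*g^3 - 36*g^2 - 72*g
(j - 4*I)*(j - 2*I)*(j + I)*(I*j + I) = I*j^4 + 5*j^3 + I*j^3 + 5*j^2 - 2*I*j^2 + 8*j - 2*I*j + 8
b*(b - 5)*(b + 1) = b^3 - 4*b^2 - 5*b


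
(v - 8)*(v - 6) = v^2 - 14*v + 48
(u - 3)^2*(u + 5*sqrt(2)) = u^3 - 6*u^2 + 5*sqrt(2)*u^2 - 30*sqrt(2)*u + 9*u + 45*sqrt(2)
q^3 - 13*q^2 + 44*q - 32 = (q - 8)*(q - 4)*(q - 1)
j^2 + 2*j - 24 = (j - 4)*(j + 6)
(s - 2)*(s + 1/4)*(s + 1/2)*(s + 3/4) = s^4 - s^3/2 - 37*s^2/16 - 41*s/32 - 3/16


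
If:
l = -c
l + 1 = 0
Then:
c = 1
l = -1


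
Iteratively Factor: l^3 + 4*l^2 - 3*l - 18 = (l - 2)*(l^2 + 6*l + 9) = (l - 2)*(l + 3)*(l + 3)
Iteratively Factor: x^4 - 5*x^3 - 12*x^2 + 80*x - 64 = (x - 4)*(x^3 - x^2 - 16*x + 16) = (x - 4)*(x - 1)*(x^2 - 16) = (x - 4)*(x - 1)*(x + 4)*(x - 4)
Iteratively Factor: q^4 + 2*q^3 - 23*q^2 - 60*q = (q)*(q^3 + 2*q^2 - 23*q - 60) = q*(q + 4)*(q^2 - 2*q - 15) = q*(q - 5)*(q + 4)*(q + 3)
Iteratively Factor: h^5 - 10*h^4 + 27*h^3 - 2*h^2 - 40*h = (h - 4)*(h^4 - 6*h^3 + 3*h^2 + 10*h) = (h - 4)*(h - 2)*(h^3 - 4*h^2 - 5*h) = (h - 5)*(h - 4)*(h - 2)*(h^2 + h) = h*(h - 5)*(h - 4)*(h - 2)*(h + 1)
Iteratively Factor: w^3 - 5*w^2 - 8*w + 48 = (w - 4)*(w^2 - w - 12) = (w - 4)^2*(w + 3)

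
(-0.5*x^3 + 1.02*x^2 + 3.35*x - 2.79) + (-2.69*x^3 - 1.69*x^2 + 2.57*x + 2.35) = -3.19*x^3 - 0.67*x^2 + 5.92*x - 0.44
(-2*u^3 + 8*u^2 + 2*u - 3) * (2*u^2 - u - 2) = -4*u^5 + 18*u^4 - 24*u^2 - u + 6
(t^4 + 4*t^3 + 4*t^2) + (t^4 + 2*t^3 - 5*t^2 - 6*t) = 2*t^4 + 6*t^3 - t^2 - 6*t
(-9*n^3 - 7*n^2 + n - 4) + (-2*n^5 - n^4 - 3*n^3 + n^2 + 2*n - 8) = -2*n^5 - n^4 - 12*n^3 - 6*n^2 + 3*n - 12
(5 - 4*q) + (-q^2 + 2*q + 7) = -q^2 - 2*q + 12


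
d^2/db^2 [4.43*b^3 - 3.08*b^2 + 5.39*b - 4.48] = 26.58*b - 6.16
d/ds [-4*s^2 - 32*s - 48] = -8*s - 32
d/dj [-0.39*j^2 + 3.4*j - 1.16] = 3.4 - 0.78*j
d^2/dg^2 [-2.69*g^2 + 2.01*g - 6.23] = -5.38000000000000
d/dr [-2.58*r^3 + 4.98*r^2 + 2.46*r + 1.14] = -7.74*r^2 + 9.96*r + 2.46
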